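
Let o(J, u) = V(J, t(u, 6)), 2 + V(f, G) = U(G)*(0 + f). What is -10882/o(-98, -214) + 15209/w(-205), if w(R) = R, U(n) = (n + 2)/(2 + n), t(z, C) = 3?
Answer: 70991/2050 ≈ 34.630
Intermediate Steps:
U(n) = 1 (U(n) = (2 + n)/(2 + n) = 1)
V(f, G) = -2 + f (V(f, G) = -2 + 1*(0 + f) = -2 + 1*f = -2 + f)
o(J, u) = -2 + J
-10882/o(-98, -214) + 15209/w(-205) = -10882/(-2 - 98) + 15209/(-205) = -10882/(-100) + 15209*(-1/205) = -10882*(-1/100) - 15209/205 = 5441/50 - 15209/205 = 70991/2050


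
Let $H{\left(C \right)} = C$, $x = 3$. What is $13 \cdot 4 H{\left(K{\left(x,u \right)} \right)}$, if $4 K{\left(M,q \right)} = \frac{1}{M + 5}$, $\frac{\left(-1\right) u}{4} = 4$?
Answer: $\frac{13}{8} \approx 1.625$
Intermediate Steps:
$u = -16$ ($u = \left(-4\right) 4 = -16$)
$K{\left(M,q \right)} = \frac{1}{4 \left(5 + M\right)}$ ($K{\left(M,q \right)} = \frac{1}{4 \left(M + 5\right)} = \frac{1}{4 \left(5 + M\right)}$)
$13 \cdot 4 H{\left(K{\left(x,u \right)} \right)} = 13 \cdot 4 \frac{1}{4 \left(5 + 3\right)} = 52 \frac{1}{4 \cdot 8} = 52 \cdot \frac{1}{4} \cdot \frac{1}{8} = 52 \cdot \frac{1}{32} = \frac{13}{8}$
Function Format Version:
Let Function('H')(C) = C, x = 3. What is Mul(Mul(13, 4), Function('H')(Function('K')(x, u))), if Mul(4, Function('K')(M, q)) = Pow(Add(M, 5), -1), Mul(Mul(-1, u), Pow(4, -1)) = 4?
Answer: Rational(13, 8) ≈ 1.6250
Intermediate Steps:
u = -16 (u = Mul(-4, 4) = -16)
Function('K')(M, q) = Mul(Rational(1, 4), Pow(Add(5, M), -1)) (Function('K')(M, q) = Mul(Rational(1, 4), Pow(Add(M, 5), -1)) = Mul(Rational(1, 4), Pow(Add(5, M), -1)))
Mul(Mul(13, 4), Function('H')(Function('K')(x, u))) = Mul(Mul(13, 4), Mul(Rational(1, 4), Pow(Add(5, 3), -1))) = Mul(52, Mul(Rational(1, 4), Pow(8, -1))) = Mul(52, Mul(Rational(1, 4), Rational(1, 8))) = Mul(52, Rational(1, 32)) = Rational(13, 8)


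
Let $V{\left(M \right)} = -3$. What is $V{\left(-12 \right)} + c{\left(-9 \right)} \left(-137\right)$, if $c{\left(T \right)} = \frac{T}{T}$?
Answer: $-140$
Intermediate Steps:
$c{\left(T \right)} = 1$
$V{\left(-12 \right)} + c{\left(-9 \right)} \left(-137\right) = -3 + 1 \left(-137\right) = -3 - 137 = -140$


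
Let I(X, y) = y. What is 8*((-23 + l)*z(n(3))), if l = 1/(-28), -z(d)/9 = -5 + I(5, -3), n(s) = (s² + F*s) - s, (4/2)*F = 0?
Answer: -92880/7 ≈ -13269.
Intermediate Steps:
F = 0 (F = (½)*0 = 0)
n(s) = s² - s (n(s) = (s² + 0*s) - s = (s² + 0) - s = s² - s)
z(d) = 72 (z(d) = -9*(-5 - 3) = -9*(-8) = 72)
l = -1/28 ≈ -0.035714
8*((-23 + l)*z(n(3))) = 8*((-23 - 1/28)*72) = 8*(-645/28*72) = 8*(-11610/7) = -92880/7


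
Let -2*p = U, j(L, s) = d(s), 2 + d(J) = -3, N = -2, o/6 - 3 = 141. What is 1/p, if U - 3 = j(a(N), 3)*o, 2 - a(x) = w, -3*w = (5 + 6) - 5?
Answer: 2/4317 ≈ 0.00046328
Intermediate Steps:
o = 864 (o = 18 + 6*141 = 18 + 846 = 864)
d(J) = -5 (d(J) = -2 - 3 = -5)
w = -2 (w = -((5 + 6) - 5)/3 = -(11 - 5)/3 = -⅓*6 = -2)
a(x) = 4 (a(x) = 2 - 1*(-2) = 2 + 2 = 4)
j(L, s) = -5
U = -4317 (U = 3 - 5*864 = 3 - 4320 = -4317)
p = 4317/2 (p = -½*(-4317) = 4317/2 ≈ 2158.5)
1/p = 1/(4317/2) = 2/4317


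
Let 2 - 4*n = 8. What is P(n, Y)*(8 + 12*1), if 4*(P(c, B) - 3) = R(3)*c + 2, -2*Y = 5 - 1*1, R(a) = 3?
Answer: 95/2 ≈ 47.500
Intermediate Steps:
n = -3/2 (n = 1/2 - 1/4*8 = 1/2 - 2 = -3/2 ≈ -1.5000)
Y = -2 (Y = -(5 - 1*1)/2 = -(5 - 1)/2 = -1/2*4 = -2)
P(c, B) = 7/2 + 3*c/4 (P(c, B) = 3 + (3*c + 2)/4 = 3 + (2 + 3*c)/4 = 3 + (1/2 + 3*c/4) = 7/2 + 3*c/4)
P(n, Y)*(8 + 12*1) = (7/2 + (3/4)*(-3/2))*(8 + 12*1) = (7/2 - 9/8)*(8 + 12) = (19/8)*20 = 95/2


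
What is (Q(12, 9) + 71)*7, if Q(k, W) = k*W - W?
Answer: 1190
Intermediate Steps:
Q(k, W) = -W + W*k (Q(k, W) = W*k - W = -W + W*k)
(Q(12, 9) + 71)*7 = (9*(-1 + 12) + 71)*7 = (9*11 + 71)*7 = (99 + 71)*7 = 170*7 = 1190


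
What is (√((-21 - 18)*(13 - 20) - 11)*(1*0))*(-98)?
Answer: 0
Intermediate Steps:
(√((-21 - 18)*(13 - 20) - 11)*(1*0))*(-98) = (√(-39*(-7) - 11)*0)*(-98) = (√(273 - 11)*0)*(-98) = (√262*0)*(-98) = 0*(-98) = 0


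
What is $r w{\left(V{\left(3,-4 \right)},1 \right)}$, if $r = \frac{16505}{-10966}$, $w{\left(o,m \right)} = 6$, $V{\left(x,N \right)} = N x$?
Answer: $- \frac{49515}{5483} \approx -9.0306$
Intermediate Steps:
$r = - \frac{16505}{10966}$ ($r = 16505 \left(- \frac{1}{10966}\right) = - \frac{16505}{10966} \approx -1.5051$)
$r w{\left(V{\left(3,-4 \right)},1 \right)} = \left(- \frac{16505}{10966}\right) 6 = - \frac{49515}{5483}$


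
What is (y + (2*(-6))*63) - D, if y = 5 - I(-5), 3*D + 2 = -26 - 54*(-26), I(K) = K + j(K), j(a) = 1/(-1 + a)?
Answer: -2409/2 ≈ -1204.5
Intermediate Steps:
I(K) = K + 1/(-1 + K)
D = 1376/3 (D = -2/3 + (-26 - 54*(-26))/3 = -2/3 + (-26 + 1404)/3 = -2/3 + (1/3)*1378 = -2/3 + 1378/3 = 1376/3 ≈ 458.67)
y = 61/6 (y = 5 - (1 - 5*(-1 - 5))/(-1 - 5) = 5 - (1 - 5*(-6))/(-6) = 5 - (-1)*(1 + 30)/6 = 5 - (-1)*31/6 = 5 - 1*(-31/6) = 5 + 31/6 = 61/6 ≈ 10.167)
(y + (2*(-6))*63) - D = (61/6 + (2*(-6))*63) - 1*1376/3 = (61/6 - 12*63) - 1376/3 = (61/6 - 756) - 1376/3 = -4475/6 - 1376/3 = -2409/2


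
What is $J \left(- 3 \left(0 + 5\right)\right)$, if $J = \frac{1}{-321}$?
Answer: $\frac{5}{107} \approx 0.046729$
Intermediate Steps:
$J = - \frac{1}{321} \approx -0.0031153$
$J \left(- 3 \left(0 + 5\right)\right) = - \frac{\left(-3\right) \left(0 + 5\right)}{321} = - \frac{\left(-3\right) 5}{321} = \left(- \frac{1}{321}\right) \left(-15\right) = \frac{5}{107}$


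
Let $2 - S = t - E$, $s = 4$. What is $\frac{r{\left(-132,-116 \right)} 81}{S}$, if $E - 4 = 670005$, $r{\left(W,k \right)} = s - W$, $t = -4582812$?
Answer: $\frac{408}{194549} \approx 0.0020972$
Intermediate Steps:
$r{\left(W,k \right)} = 4 - W$
$E = 670009$ ($E = 4 + 670005 = 670009$)
$S = 5252823$ ($S = 2 - \left(-4582812 - 670009\right) = 2 - -5252821 = 2 + 5252821 = 5252823$)
$\frac{r{\left(-132,-116 \right)} 81}{S} = \frac{\left(4 - -132\right) 81}{5252823} = \left(4 + 132\right) 81 \cdot \frac{1}{5252823} = 136 \cdot 81 \cdot \frac{1}{5252823} = 11016 \cdot \frac{1}{5252823} = \frac{408}{194549}$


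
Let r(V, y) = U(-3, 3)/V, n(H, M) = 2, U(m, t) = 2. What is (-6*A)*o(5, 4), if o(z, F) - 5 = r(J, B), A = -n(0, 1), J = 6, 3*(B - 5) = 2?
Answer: 64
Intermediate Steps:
B = 17/3 (B = 5 + (⅓)*2 = 5 + ⅔ = 17/3 ≈ 5.6667)
A = -2 (A = -1*2 = -2)
r(V, y) = 2/V
o(z, F) = 16/3 (o(z, F) = 5 + 2/6 = 5 + 2*(⅙) = 5 + ⅓ = 16/3)
(-6*A)*o(5, 4) = -6*(-2)*(16/3) = 12*(16/3) = 64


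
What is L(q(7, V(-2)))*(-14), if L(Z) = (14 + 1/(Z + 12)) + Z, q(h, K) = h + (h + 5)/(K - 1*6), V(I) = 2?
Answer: -2023/8 ≈ -252.88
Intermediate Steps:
q(h, K) = h + (5 + h)/(-6 + K) (q(h, K) = h + (5 + h)/(K - 6) = h + (5 + h)/(-6 + K))
L(Z) = 14 + Z + 1/(12 + Z) (L(Z) = (14 + 1/(12 + Z)) + Z = 14 + Z + 1/(12 + Z))
L(q(7, V(-2)))*(-14) = ((169 + ((5 - 5*7 + 2*7)/(-6 + 2))² + 26*((5 - 5*7 + 2*7)/(-6 + 2)))/(12 + (5 - 5*7 + 2*7)/(-6 + 2)))*(-14) = ((169 + ((5 - 35 + 14)/(-4))² + 26*((5 - 35 + 14)/(-4)))/(12 + (5 - 35 + 14)/(-4)))*(-14) = ((169 + (-¼*(-16))² + 26*(-¼*(-16)))/(12 - ¼*(-16)))*(-14) = ((169 + 4² + 26*4)/(12 + 4))*(-14) = ((169 + 16 + 104)/16)*(-14) = ((1/16)*289)*(-14) = (289/16)*(-14) = -2023/8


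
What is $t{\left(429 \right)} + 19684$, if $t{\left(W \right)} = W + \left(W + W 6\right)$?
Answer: $23116$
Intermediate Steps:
$t{\left(W \right)} = 8 W$ ($t{\left(W \right)} = W + \left(W + 6 W\right) = W + 7 W = 8 W$)
$t{\left(429 \right)} + 19684 = 8 \cdot 429 + 19684 = 3432 + 19684 = 23116$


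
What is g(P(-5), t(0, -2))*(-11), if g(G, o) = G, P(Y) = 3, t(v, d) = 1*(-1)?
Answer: -33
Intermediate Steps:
t(v, d) = -1
g(P(-5), t(0, -2))*(-11) = 3*(-11) = -33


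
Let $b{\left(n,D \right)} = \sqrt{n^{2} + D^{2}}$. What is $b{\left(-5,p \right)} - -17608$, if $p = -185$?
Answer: $17608 + 5 \sqrt{1370} \approx 17793.0$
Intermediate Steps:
$b{\left(n,D \right)} = \sqrt{D^{2} + n^{2}}$
$b{\left(-5,p \right)} - -17608 = \sqrt{\left(-185\right)^{2} + \left(-5\right)^{2}} - -17608 = \sqrt{34225 + 25} + 17608 = \sqrt{34250} + 17608 = 5 \sqrt{1370} + 17608 = 17608 + 5 \sqrt{1370}$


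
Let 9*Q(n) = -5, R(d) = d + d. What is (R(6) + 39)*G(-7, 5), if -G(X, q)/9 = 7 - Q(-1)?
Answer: -3468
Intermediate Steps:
R(d) = 2*d
Q(n) = -5/9 (Q(n) = (1/9)*(-5) = -5/9)
G(X, q) = -68 (G(X, q) = -9*(7 - 1*(-5/9)) = -9*(7 + 5/9) = -9*68/9 = -68)
(R(6) + 39)*G(-7, 5) = (2*6 + 39)*(-68) = (12 + 39)*(-68) = 51*(-68) = -3468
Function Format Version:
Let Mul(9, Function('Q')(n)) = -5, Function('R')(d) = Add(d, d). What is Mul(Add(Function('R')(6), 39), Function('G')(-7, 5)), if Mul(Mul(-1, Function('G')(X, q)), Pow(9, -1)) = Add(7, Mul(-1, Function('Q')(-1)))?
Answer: -3468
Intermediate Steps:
Function('R')(d) = Mul(2, d)
Function('Q')(n) = Rational(-5, 9) (Function('Q')(n) = Mul(Rational(1, 9), -5) = Rational(-5, 9))
Function('G')(X, q) = -68 (Function('G')(X, q) = Mul(-9, Add(7, Mul(-1, Rational(-5, 9)))) = Mul(-9, Add(7, Rational(5, 9))) = Mul(-9, Rational(68, 9)) = -68)
Mul(Add(Function('R')(6), 39), Function('G')(-7, 5)) = Mul(Add(Mul(2, 6), 39), -68) = Mul(Add(12, 39), -68) = Mul(51, -68) = -3468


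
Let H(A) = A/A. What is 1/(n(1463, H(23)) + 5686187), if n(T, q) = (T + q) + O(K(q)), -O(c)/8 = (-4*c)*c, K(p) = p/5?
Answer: 25/142191307 ≈ 1.7582e-7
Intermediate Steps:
K(p) = p/5 (K(p) = p*(1/5) = p/5)
O(c) = 32*c**2 (O(c) = -8*(-4*c)*c = -(-32)*c**2 = 32*c**2)
H(A) = 1
n(T, q) = T + q + 32*q**2/25 (n(T, q) = (T + q) + 32*(q/5)**2 = (T + q) + 32*(q**2/25) = (T + q) + 32*q**2/25 = T + q + 32*q**2/25)
1/(n(1463, H(23)) + 5686187) = 1/((1463 + 1 + (32/25)*1**2) + 5686187) = 1/((1463 + 1 + (32/25)*1) + 5686187) = 1/((1463 + 1 + 32/25) + 5686187) = 1/(36632/25 + 5686187) = 1/(142191307/25) = 25/142191307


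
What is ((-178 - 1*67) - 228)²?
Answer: 223729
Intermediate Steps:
((-178 - 1*67) - 228)² = ((-178 - 67) - 228)² = (-245 - 228)² = (-473)² = 223729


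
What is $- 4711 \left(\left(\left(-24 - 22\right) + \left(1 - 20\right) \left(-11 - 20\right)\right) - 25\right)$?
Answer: $-2440298$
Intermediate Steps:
$- 4711 \left(\left(\left(-24 - 22\right) + \left(1 - 20\right) \left(-11 - 20\right)\right) - 25\right) = - 4711 \left(\left(\left(-24 - 22\right) - -589\right) - 25\right) = - 4711 \left(\left(-46 + 589\right) - 25\right) = - 4711 \left(543 - 25\right) = \left(-4711\right) 518 = -2440298$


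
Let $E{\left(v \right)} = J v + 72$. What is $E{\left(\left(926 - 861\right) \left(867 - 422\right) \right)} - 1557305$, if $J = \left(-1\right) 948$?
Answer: $-28978133$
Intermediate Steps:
$J = -948$
$E{\left(v \right)} = 72 - 948 v$ ($E{\left(v \right)} = - 948 v + 72 = 72 - 948 v$)
$E{\left(\left(926 - 861\right) \left(867 - 422\right) \right)} - 1557305 = \left(72 - 948 \left(926 - 861\right) \left(867 - 422\right)\right) - 1557305 = \left(72 - 948 \cdot 65 \cdot 445\right) - 1557305 = \left(72 - 27420900\right) - 1557305 = -27420828 - 1557305 = -28978133$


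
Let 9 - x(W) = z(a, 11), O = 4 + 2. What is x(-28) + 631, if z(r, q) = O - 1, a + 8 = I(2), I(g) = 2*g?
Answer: 635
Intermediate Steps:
a = -4 (a = -8 + 2*2 = -8 + 4 = -4)
O = 6
z(r, q) = 5 (z(r, q) = 6 - 1 = 5)
x(W) = 4 (x(W) = 9 - 1*5 = 9 - 5 = 4)
x(-28) + 631 = 4 + 631 = 635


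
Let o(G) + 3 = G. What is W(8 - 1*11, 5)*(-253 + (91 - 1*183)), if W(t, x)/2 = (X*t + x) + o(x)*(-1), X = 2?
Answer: 2070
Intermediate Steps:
o(G) = -3 + G
W(t, x) = 6 + 4*t (W(t, x) = 2*((2*t + x) + (-3 + x)*(-1)) = 2*((x + 2*t) + (3 - x)) = 2*(3 + 2*t) = 6 + 4*t)
W(8 - 1*11, 5)*(-253 + (91 - 1*183)) = (6 + 4*(8 - 1*11))*(-253 + (91 - 1*183)) = (6 + 4*(8 - 11))*(-253 + (91 - 183)) = (6 + 4*(-3))*(-253 - 92) = (6 - 12)*(-345) = -6*(-345) = 2070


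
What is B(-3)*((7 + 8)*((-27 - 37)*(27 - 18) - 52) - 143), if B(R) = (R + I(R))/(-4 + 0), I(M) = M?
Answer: -28689/2 ≈ -14345.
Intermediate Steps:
B(R) = -R/2 (B(R) = (R + R)/(-4 + 0) = (2*R)/(-4) = (2*R)*(-¼) = -R/2)
B(-3)*((7 + 8)*((-27 - 37)*(27 - 18) - 52) - 143) = (-½*(-3))*((7 + 8)*((-27 - 37)*(27 - 18) - 52) - 143) = 3*(15*(-64*9 - 52) - 143)/2 = 3*(15*(-576 - 52) - 143)/2 = 3*(15*(-628) - 143)/2 = 3*(-9420 - 143)/2 = (3/2)*(-9563) = -28689/2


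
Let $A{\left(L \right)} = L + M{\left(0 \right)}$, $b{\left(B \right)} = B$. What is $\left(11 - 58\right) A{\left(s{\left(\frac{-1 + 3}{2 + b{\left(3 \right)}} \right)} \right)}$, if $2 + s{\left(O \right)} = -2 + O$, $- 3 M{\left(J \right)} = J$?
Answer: $\frac{846}{5} \approx 169.2$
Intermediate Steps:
$M{\left(J \right)} = - \frac{J}{3}$
$s{\left(O \right)} = -4 + O$ ($s{\left(O \right)} = -2 + \left(-2 + O\right) = -4 + O$)
$A{\left(L \right)} = L$ ($A{\left(L \right)} = L - 0 = L + 0 = L$)
$\left(11 - 58\right) A{\left(s{\left(\frac{-1 + 3}{2 + b{\left(3 \right)}} \right)} \right)} = \left(11 - 58\right) \left(-4 + \frac{-1 + 3}{2 + 3}\right) = - 47 \left(-4 + \frac{2}{5}\right) = \left(-47\right) \left(- \frac{18}{5}\right) = \frac{846}{5}$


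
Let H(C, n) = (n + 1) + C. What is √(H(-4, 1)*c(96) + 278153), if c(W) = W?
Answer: √277961 ≈ 527.22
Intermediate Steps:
H(C, n) = 1 + C + n (H(C, n) = (1 + n) + C = 1 + C + n)
√(H(-4, 1)*c(96) + 278153) = √((1 - 4 + 1)*96 + 278153) = √(-2*96 + 278153) = √(-192 + 278153) = √277961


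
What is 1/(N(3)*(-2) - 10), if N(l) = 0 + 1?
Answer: -1/12 ≈ -0.083333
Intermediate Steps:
N(l) = 1
1/(N(3)*(-2) - 10) = 1/(1*(-2) - 10) = 1/(-2 - 10) = 1/(-12) = -1/12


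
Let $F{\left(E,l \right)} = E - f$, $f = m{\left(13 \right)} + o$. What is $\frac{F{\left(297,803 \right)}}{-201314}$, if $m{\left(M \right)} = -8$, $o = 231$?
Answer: $- \frac{37}{100657} \approx -0.00036759$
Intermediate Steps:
$f = 223$ ($f = -8 + 231 = 223$)
$F{\left(E,l \right)} = -223 + E$ ($F{\left(E,l \right)} = E - 223 = -223 + E$)
$\frac{F{\left(297,803 \right)}}{-201314} = \frac{-223 + 297}{-201314} = 74 \left(- \frac{1}{201314}\right) = - \frac{37}{100657}$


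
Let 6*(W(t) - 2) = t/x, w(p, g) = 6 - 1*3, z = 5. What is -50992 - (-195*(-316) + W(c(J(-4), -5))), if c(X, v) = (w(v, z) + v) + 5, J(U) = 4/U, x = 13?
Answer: -2927965/26 ≈ -1.1261e+5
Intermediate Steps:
w(p, g) = 3 (w(p, g) = 6 - 3 = 3)
c(X, v) = 8 + v (c(X, v) = (3 + v) + 5 = 8 + v)
W(t) = 2 + t/78 (W(t) = 2 + (t/13)/6 = 2 + t/78)
-50992 - (-195*(-316) + W(c(J(-4), -5))) = -50992 - (-195*(-316) + (2 + (8 - 5)/78)) = -50992 - (61620 + (2 + (1/78)*3)) = -50992 - (61620 + (2 + 1/26)) = -50992 - (61620 + 53/26) = -50992 - 1*1602173/26 = -50992 - 1602173/26 = -2927965/26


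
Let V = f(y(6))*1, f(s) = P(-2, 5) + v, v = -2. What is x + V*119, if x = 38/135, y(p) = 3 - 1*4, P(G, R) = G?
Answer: -64222/135 ≈ -475.72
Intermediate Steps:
y(p) = -1 (y(p) = 3 - 4 = -1)
x = 38/135 (x = 38*(1/135) = 38/135 ≈ 0.28148)
f(s) = -4 (f(s) = -2 - 2 = -4)
V = -4 (V = -4*1 = -4)
x + V*119 = 38/135 - 4*119 = 38/135 - 476 = -64222/135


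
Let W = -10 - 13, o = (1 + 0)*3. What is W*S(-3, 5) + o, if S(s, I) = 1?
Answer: -20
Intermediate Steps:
o = 3 (o = 1*3 = 3)
W = -23
W*S(-3, 5) + o = -23*1 + 3 = -23 + 3 = -20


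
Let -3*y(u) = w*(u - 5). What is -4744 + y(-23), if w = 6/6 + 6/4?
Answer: -14162/3 ≈ -4720.7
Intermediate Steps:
w = 5/2 (w = 6*(⅙) + 6*(¼) = 1 + 3/2 = 5/2 ≈ 2.5000)
y(u) = 25/6 - 5*u/6 (y(u) = -5*(u - 5)/6 = -5*(-5 + u)/6 = -(-25/2 + 5*u/2)/3 = 25/6 - 5*u/6)
-4744 + y(-23) = -4744 + (25/6 - ⅚*(-23)) = -4744 + (25/6 + 115/6) = -4744 + 70/3 = -14162/3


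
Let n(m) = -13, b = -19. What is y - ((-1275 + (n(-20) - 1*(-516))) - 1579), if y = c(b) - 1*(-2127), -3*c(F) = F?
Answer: 13453/3 ≈ 4484.3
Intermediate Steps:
c(F) = -F/3
y = 6400/3 (y = -1/3*(-19) - 1*(-2127) = 19/3 + 2127 = 6400/3 ≈ 2133.3)
y - ((-1275 + (n(-20) - 1*(-516))) - 1579) = 6400/3 - ((-1275 + (-13 - 1*(-516))) - 1579) = 6400/3 - ((-1275 + (-13 + 516)) - 1579) = 6400/3 - ((-1275 + 503) - 1579) = 6400/3 - (-772 - 1579) = 6400/3 - 1*(-2351) = 6400/3 + 2351 = 13453/3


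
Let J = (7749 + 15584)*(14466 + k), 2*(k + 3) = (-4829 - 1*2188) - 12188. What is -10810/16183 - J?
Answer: -3670629586639/32366 ≈ -1.1341e+8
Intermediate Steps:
k = -19211/2 (k = -3 + ((-4829 - 1*2188) - 12188)/2 = -3 + ((-4829 - 2188) - 12188)/2 = -3 + (-7017 - 12188)/2 = -3 + (1/2)*(-19205) = -3 - 19205/2 = -19211/2 ≈ -9605.5)
J = 226820093/2 (J = (7749 + 15584)*(14466 - 19211/2) = 23333*(9721/2) = 226820093/2 ≈ 1.1341e+8)
-10810/16183 - J = -10810/16183 - 1*226820093/2 = -10810*1/16183 - 226820093/2 = -10810/16183 - 226820093/2 = -3670629586639/32366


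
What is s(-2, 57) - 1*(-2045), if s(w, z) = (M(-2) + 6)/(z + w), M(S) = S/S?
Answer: 112482/55 ≈ 2045.1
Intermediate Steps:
M(S) = 1
s(w, z) = 7/(w + z) (s(w, z) = (1 + 6)/(z + w) = 7/(w + z))
s(-2, 57) - 1*(-2045) = 7/(-2 + 57) - 1*(-2045) = 7/55 + 2045 = 112482/55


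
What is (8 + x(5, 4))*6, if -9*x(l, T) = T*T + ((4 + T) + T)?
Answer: 88/3 ≈ 29.333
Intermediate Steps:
x(l, T) = -4/9 - 2*T/9 - T²/9 (x(l, T) = -(T*T + ((4 + T) + T))/9 = -(T² + (4 + 2*T))/9 = -(4 + T² + 2*T)/9 = -4/9 - 2*T/9 - T²/9)
(8 + x(5, 4))*6 = (8 + (-4/9 - 2/9*4 - ⅑*4²))*6 = (8 + (-4/9 - 8/9 - ⅑*16))*6 = (8 + (-4/9 - 8/9 - 16/9))*6 = (8 - 28/9)*6 = (44/9)*6 = 88/3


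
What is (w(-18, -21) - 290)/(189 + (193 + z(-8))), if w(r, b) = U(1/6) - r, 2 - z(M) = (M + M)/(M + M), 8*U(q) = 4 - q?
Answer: -13033/18384 ≈ -0.70893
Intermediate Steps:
U(q) = ½ - q/8 (U(q) = (4 - q)/8 = ½ - q/8)
z(M) = 1 (z(M) = 2 - (M + M)/(M + M) = 2 - 2*M/(2*M) = 2 - 2*M*1/(2*M) = 2 - 1*1 = 2 - 1 = 1)
w(r, b) = 23/48 - r (w(r, b) = (½ - 1/(8*6)) - r = (½ - ⅛*⅙) - r = (½ - 1/48) - r = 23/48 - r)
(w(-18, -21) - 290)/(189 + (193 + z(-8))) = ((23/48 - 1*(-18)) - 290)/(189 + (193 + 1)) = ((23/48 + 18) - 290)/(189 + 194) = (887/48 - 290)/383 = -13033/48*1/383 = -13033/18384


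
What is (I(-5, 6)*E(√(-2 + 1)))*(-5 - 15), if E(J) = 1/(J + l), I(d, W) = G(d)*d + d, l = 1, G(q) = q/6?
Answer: 25/3 - 25*I/3 ≈ 8.3333 - 8.3333*I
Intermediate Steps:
G(q) = q/6 (G(q) = q*(⅙) = q/6)
I(d, W) = d + d²/6 (I(d, W) = (d/6)*d + d = d²/6 + d = d + d²/6)
E(J) = 1/(1 + J) (E(J) = 1/(J + 1) = 1/(1 + J))
(I(-5, 6)*E(√(-2 + 1)))*(-5 - 15) = (((⅙)*(-5)*(6 - 5))/(1 + √(-2 + 1)))*(-5 - 15) = (((⅙)*(-5)*1)/(1 + √(-1)))*(-20) = -5*(1 - I)/2/6*(-20) = -5*(1 - I)/12*(-20) = 25*(1 - I)/3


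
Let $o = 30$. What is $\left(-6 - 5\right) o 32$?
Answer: $-10560$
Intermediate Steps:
$\left(-6 - 5\right) o 32 = \left(-6 - 5\right) 30 \cdot 32 = \left(-11\right) 30 \cdot 32 = \left(-330\right) 32 = -10560$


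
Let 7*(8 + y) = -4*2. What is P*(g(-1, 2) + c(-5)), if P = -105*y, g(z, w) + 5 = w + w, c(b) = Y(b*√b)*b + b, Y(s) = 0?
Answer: -5760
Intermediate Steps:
y = -64/7 (y = -8 + (-4*2)/7 = -8 + (⅐)*(-8) = -8 - 8/7 = -64/7 ≈ -9.1429)
c(b) = b (c(b) = 0*b + b = 0 + b = b)
g(z, w) = -5 + 2*w (g(z, w) = -5 + (w + w) = -5 + 2*w)
P = 960 (P = -105*(-64/7) = 960)
P*(g(-1, 2) + c(-5)) = 960*((-5 + 2*2) - 5) = 960*((-5 + 4) - 5) = 960*(-1 - 5) = 960*(-6) = -5760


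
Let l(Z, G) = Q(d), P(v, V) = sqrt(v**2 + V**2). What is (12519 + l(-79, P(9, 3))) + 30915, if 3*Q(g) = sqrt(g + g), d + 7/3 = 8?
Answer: 43434 + sqrt(102)/9 ≈ 43435.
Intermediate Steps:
d = 17/3 (d = -7/3 + 8 = 17/3 ≈ 5.6667)
Q(g) = sqrt(2)*sqrt(g)/3 (Q(g) = sqrt(g + g)/3 = sqrt(2*g)/3 = (sqrt(2)*sqrt(g))/3 = sqrt(2)*sqrt(g)/3)
P(v, V) = sqrt(V**2 + v**2)
l(Z, G) = sqrt(102)/9 (l(Z, G) = sqrt(2)*sqrt(17/3)/3 = sqrt(2)*(sqrt(51)/3)/3 = sqrt(102)/9)
(12519 + l(-79, P(9, 3))) + 30915 = (12519 + sqrt(102)/9) + 30915 = 43434 + sqrt(102)/9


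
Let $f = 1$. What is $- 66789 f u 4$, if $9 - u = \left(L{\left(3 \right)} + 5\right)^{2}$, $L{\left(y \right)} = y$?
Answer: $14693580$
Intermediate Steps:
$u = -55$ ($u = 9 - \left(3 + 5\right)^{2} = 9 - 8^{2} = 9 - 64 = -55$)
$- 66789 f u 4 = - 66789 \cdot 1 \left(-55\right) 4 = - 66789 \left(\left(-55\right) 4\right) = \left(-66789\right) \left(-220\right) = 14693580$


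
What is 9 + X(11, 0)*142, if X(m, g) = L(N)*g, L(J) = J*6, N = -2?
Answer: 9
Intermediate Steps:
L(J) = 6*J
X(m, g) = -12*g (X(m, g) = (6*(-2))*g = -12*g)
9 + X(11, 0)*142 = 9 - 12*0*142 = 9 + 0*142 = 9 + 0 = 9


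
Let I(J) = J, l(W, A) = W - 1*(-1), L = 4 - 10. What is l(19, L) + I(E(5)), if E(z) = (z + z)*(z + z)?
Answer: 120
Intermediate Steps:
L = -6
l(W, A) = 1 + W (l(W, A) = W + 1 = 1 + W)
E(z) = 4*z² (E(z) = (2*z)*(2*z) = 4*z²)
l(19, L) + I(E(5)) = (1 + 19) + 4*5² = 20 + 4*25 = 20 + 100 = 120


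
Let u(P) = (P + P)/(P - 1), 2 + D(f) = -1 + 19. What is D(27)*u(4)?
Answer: 128/3 ≈ 42.667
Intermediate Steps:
D(f) = 16 (D(f) = -2 + (-1 + 19) = -2 + 18 = 16)
u(P) = 2*P/(-1 + P) (u(P) = (2*P)/(-1 + P) = 2*P/(-1 + P))
D(27)*u(4) = 16*(2*4/(-1 + 4)) = 16*(2*4/3) = 16*(2*4*(⅓)) = 16*(8/3) = 128/3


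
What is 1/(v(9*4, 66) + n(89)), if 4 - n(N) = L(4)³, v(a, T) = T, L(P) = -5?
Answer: 1/195 ≈ 0.0051282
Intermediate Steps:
n(N) = 129 (n(N) = 4 - 1*(-5)³ = 4 - 1*(-125) = 4 + 125 = 129)
1/(v(9*4, 66) + n(89)) = 1/(66 + 129) = 1/195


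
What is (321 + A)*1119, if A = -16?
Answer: 341295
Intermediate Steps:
(321 + A)*1119 = (321 - 16)*1119 = 305*1119 = 341295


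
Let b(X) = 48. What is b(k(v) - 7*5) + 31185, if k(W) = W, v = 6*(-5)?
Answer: 31233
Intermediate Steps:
v = -30
b(k(v) - 7*5) + 31185 = 48 + 31185 = 31233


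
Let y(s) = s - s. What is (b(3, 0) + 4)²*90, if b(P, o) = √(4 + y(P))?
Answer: 3240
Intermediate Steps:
y(s) = 0
b(P, o) = 2 (b(P, o) = √(4 + 0) = √4 = 2)
(b(3, 0) + 4)²*90 = (2 + 4)²*90 = 6²*90 = 36*90 = 3240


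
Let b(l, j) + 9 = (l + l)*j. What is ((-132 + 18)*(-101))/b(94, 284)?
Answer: 11514/53383 ≈ 0.21569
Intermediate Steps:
b(l, j) = -9 + 2*j*l (b(l, j) = -9 + (l + l)*j = -9 + (2*l)*j = -9 + 2*j*l)
((-132 + 18)*(-101))/b(94, 284) = ((-132 + 18)*(-101))/(-9 + 2*284*94) = (-114*(-101))/(-9 + 53392) = 11514/53383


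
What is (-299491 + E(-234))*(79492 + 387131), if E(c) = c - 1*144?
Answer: -139925772387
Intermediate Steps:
E(c) = -144 + c (E(c) = c - 144 = -144 + c)
(-299491 + E(-234))*(79492 + 387131) = (-299491 + (-144 - 234))*(79492 + 387131) = (-299491 - 378)*466623 = -299869*466623 = -139925772387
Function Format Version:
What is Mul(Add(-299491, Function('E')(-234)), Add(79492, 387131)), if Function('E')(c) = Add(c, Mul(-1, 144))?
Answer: -139925772387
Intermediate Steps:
Function('E')(c) = Add(-144, c) (Function('E')(c) = Add(c, -144) = Add(-144, c))
Mul(Add(-299491, Function('E')(-234)), Add(79492, 387131)) = Mul(Add(-299491, Add(-144, -234)), Add(79492, 387131)) = Mul(Add(-299491, -378), 466623) = Mul(-299869, 466623) = -139925772387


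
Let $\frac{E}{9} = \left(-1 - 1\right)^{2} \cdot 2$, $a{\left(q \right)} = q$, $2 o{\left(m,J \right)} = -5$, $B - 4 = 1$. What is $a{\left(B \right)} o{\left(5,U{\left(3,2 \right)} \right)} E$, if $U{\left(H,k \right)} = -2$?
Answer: $-900$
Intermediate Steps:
$B = 5$ ($B = 4 + 1 = 5$)
$o{\left(m,J \right)} = - \frac{5}{2}$ ($o{\left(m,J \right)} = \frac{1}{2} \left(-5\right) = - \frac{5}{2}$)
$E = 72$ ($E = 9 \left(-1 - 1\right)^{2} \cdot 2 = 9 \left(-2\right)^{2} \cdot 2 = 9 \cdot 4 \cdot 2 = 9 \cdot 8 = 72$)
$a{\left(B \right)} o{\left(5,U{\left(3,2 \right)} \right)} E = 5 \left(- \frac{5}{2}\right) 72 = \left(- \frac{25}{2}\right) 72 = -900$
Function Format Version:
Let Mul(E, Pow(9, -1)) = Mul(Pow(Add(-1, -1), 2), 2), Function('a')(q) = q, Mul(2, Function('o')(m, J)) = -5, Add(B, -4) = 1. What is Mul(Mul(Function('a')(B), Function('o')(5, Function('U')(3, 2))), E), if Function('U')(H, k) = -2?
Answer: -900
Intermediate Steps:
B = 5 (B = Add(4, 1) = 5)
Function('o')(m, J) = Rational(-5, 2) (Function('o')(m, J) = Mul(Rational(1, 2), -5) = Rational(-5, 2))
E = 72 (E = Mul(9, Mul(Pow(Add(-1, -1), 2), 2)) = Mul(9, Mul(Pow(-2, 2), 2)) = Mul(9, Mul(4, 2)) = Mul(9, 8) = 72)
Mul(Mul(Function('a')(B), Function('o')(5, Function('U')(3, 2))), E) = Mul(Mul(5, Rational(-5, 2)), 72) = Mul(Rational(-25, 2), 72) = -900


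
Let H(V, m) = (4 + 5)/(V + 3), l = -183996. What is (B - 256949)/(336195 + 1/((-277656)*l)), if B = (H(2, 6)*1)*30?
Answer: -13124147300327520/17175393455044321 ≈ -0.76412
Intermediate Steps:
H(V, m) = 9/(3 + V)
B = 54 (B = ((9/(3 + 2))*1)*30 = ((9/5)*1)*30 = (9/5)*30 = 54)
(B - 256949)/(336195 + 1/((-277656)*l)) = (54 - 256949)/(336195 + 1/(-277656*(-183996))) = -256895/(336195 - 1/277656*(-1/183996)) = -256895/(336195 + 1/51087593376) = -256895/17175393455044321/51087593376 = -256895*51087593376/17175393455044321 = -13124147300327520/17175393455044321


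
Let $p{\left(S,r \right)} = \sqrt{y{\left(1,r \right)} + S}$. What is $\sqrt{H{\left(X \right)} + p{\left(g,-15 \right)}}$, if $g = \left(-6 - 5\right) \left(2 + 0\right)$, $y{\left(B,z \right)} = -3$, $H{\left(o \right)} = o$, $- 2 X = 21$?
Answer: $\frac{\sqrt{-42 + 20 i}}{2} \approx 0.75157 + 3.3264 i$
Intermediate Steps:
$X = - \frac{21}{2}$ ($X = \left(- \frac{1}{2}\right) 21 = - \frac{21}{2} \approx -10.5$)
$g = -22$ ($g = \left(-11\right) 2 = -22$)
$p{\left(S,r \right)} = \sqrt{-3 + S}$
$\sqrt{H{\left(X \right)} + p{\left(g,-15 \right)}} = \sqrt{- \frac{21}{2} + \sqrt{-3 - 22}} = \sqrt{- \frac{21}{2} + \sqrt{-25}} = \sqrt{- \frac{21}{2} + 5 i}$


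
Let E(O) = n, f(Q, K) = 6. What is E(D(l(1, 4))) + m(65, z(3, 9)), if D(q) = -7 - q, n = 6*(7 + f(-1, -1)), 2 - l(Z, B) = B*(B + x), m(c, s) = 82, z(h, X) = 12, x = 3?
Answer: 160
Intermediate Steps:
l(Z, B) = 2 - B*(3 + B) (l(Z, B) = 2 - B*(B + 3) = 2 - B*(3 + B))
n = 78 (n = 6*(7 + 6) = 6*13 = 78)
E(O) = 78
E(D(l(1, 4))) + m(65, z(3, 9)) = 78 + 82 = 160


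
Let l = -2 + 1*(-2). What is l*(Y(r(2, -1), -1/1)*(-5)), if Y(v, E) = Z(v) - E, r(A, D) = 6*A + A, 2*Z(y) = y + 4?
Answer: 200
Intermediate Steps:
Z(y) = 2 + y/2 (Z(y) = (y + 4)/2 = (4 + y)/2 = 2 + y/2)
r(A, D) = 7*A
Y(v, E) = 2 + v/2 - E (Y(v, E) = (2 + v/2) - E = 2 + v/2 - E)
l = -4 (l = -2 - 2 = -4)
l*(Y(r(2, -1), -1/1)*(-5)) = -4*(2 + (7*2)/2 - (-1)/1)*(-5) = -4*(2 + (½)*14 - (-1))*(-5) = -4*(2 + 7 - 1*(-1))*(-5) = -4*(2 + 7 + 1)*(-5) = -40*(-5) = -4*(-50) = 200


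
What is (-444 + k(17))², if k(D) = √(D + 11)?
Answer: 197164 - 1776*√7 ≈ 1.9247e+5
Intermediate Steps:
k(D) = √(11 + D)
(-444 + k(17))² = (-444 + √(11 + 17))² = (-444 + √28)² = (-444 + 2*√7)²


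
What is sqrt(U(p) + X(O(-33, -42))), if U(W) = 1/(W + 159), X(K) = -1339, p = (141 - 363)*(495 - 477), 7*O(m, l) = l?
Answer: 4*I*sqrt(1232095233)/3837 ≈ 36.592*I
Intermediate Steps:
O(m, l) = l/7
p = -3996 (p = -222*18 = -3996)
U(W) = 1/(159 + W)
sqrt(U(p) + X(O(-33, -42))) = sqrt(1/(159 - 3996) - 1339) = sqrt(1/(-3837) - 1339) = sqrt(-1/3837 - 1339) = sqrt(-5137744/3837) = 4*I*sqrt(1232095233)/3837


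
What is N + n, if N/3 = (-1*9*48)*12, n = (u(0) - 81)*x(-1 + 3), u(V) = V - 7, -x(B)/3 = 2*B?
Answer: -14496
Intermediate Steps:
x(B) = -6*B
u(V) = -7 + V
n = 1056 (n = ((-7 + 0) - 81)*(-6*(-1 + 3)) = (-7 - 81)*(-6*2) = -88*(-12) = 1056)
N = -15552 (N = 3*((-1*9*48)*12) = 3*(-9*48*12) = 3*(-432*12) = 3*(-5184) = -15552)
N + n = -15552 + 1056 = -14496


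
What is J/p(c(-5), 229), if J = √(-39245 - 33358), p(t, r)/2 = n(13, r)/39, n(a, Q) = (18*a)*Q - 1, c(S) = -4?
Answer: 117*I*√8067/107170 ≈ 0.098055*I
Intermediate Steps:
n(a, Q) = -1 + 18*Q*a (n(a, Q) = 18*Q*a - 1 = -1 + 18*Q*a)
p(t, r) = -2/39 + 12*r (p(t, r) = 2*((-1 + 18*r*13)/39) = 2*((-1 + 234*r)*(1/39)) = 2*(-1/39 + 6*r) = -2/39 + 12*r)
J = 3*I*√8067 (J = √(-72603) = 3*I*√8067 ≈ 269.45*I)
J/p(c(-5), 229) = (3*I*√8067)/(-2/39 + 12*229) = (3*I*√8067)/(-2/39 + 2748) = (3*I*√8067)/(107170/39) = (3*I*√8067)*(39/107170) = 117*I*√8067/107170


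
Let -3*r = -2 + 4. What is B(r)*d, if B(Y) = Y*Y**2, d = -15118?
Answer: 120944/27 ≈ 4479.4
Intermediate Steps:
r = -2/3 (r = -(-2 + 4)/3 = -1/3*2 = -2/3 ≈ -0.66667)
B(Y) = Y**3
B(r)*d = (-2/3)**3*(-15118) = -8/27*(-15118) = 120944/27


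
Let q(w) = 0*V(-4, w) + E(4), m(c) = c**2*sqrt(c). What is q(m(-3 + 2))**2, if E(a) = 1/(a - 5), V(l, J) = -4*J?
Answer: 1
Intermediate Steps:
E(a) = 1/(-5 + a)
m(c) = c**(5/2)
q(w) = -1 (q(w) = 0*(-4*w) + 1/(-5 + 4) = 0 + 1/(-1) = 0 - 1 = -1)
q(m(-3 + 2))**2 = (-1)**2 = 1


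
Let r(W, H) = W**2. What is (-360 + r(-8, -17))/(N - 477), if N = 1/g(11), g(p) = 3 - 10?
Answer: 518/835 ≈ 0.62036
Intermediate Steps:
g(p) = -7
N = -1/7 (N = 1/(-7) = -1/7 ≈ -0.14286)
(-360 + r(-8, -17))/(N - 477) = (-360 + (-8)**2)/(-1/7 - 477) = (-360 + 64)/(-3340/7) = -296*(-7/3340) = 518/835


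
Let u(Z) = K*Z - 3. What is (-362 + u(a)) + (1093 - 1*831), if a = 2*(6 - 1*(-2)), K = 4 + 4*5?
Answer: 281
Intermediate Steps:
K = 24 (K = 4 + 20 = 24)
a = 16 (a = 2*(6 + 2) = 2*8 = 16)
u(Z) = -3 + 24*Z (u(Z) = 24*Z - 3 = -3 + 24*Z)
(-362 + u(a)) + (1093 - 1*831) = (-362 + (-3 + 24*16)) + (1093 - 1*831) = (-362 + (-3 + 384)) + (1093 - 831) = (-362 + 381) + 262 = 19 + 262 = 281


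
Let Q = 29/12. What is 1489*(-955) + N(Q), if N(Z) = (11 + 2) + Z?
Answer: -17063755/12 ≈ -1.4220e+6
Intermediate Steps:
Q = 29/12 (Q = 29*(1/12) = 29/12 ≈ 2.4167)
N(Z) = 13 + Z
1489*(-955) + N(Q) = 1489*(-955) + (13 + 29/12) = -1421995 + 185/12 = -17063755/12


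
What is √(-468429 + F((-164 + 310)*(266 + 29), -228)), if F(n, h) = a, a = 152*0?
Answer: I*√468429 ≈ 684.42*I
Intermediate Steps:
a = 0
F(n, h) = 0
√(-468429 + F((-164 + 310)*(266 + 29), -228)) = √(-468429 + 0) = √(-468429) = I*√468429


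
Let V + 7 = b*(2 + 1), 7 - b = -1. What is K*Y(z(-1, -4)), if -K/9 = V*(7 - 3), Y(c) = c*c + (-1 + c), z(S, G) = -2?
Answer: -612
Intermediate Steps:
b = 8 (b = 7 - 1*(-1) = 7 + 1 = 8)
V = 17 (V = -7 + 8*(2 + 1) = -7 + 8*3 = -7 + 24 = 17)
Y(c) = -1 + c + c² (Y(c) = c² + (-1 + c) = -1 + c + c²)
K = -612 (K = -153*(7 - 3) = -153*4 = -9*68 = -612)
K*Y(z(-1, -4)) = -612*(-1 - 2 + (-2)²) = -612*(-1 - 2 + 4) = -612*1 = -612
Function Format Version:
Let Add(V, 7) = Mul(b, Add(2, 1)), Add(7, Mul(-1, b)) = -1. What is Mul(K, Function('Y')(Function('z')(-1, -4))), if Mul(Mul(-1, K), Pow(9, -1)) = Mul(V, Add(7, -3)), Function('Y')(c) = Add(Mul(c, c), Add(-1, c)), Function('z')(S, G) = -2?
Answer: -612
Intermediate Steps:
b = 8 (b = Add(7, Mul(-1, -1)) = Add(7, 1) = 8)
V = 17 (V = Add(-7, Mul(8, Add(2, 1))) = Add(-7, Mul(8, 3)) = Add(-7, 24) = 17)
Function('Y')(c) = Add(-1, c, Pow(c, 2)) (Function('Y')(c) = Add(Pow(c, 2), Add(-1, c)) = Add(-1, c, Pow(c, 2)))
K = -612 (K = Mul(-9, Mul(17, Add(7, -3))) = Mul(-9, Mul(17, 4)) = Mul(-9, 68) = -612)
Mul(K, Function('Y')(Function('z')(-1, -4))) = Mul(-612, Add(-1, -2, Pow(-2, 2))) = Mul(-612, Add(-1, -2, 4)) = Mul(-612, 1) = -612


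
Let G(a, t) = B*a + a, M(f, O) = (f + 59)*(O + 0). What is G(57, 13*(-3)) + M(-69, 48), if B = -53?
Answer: -3444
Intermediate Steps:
M(f, O) = O*(59 + f) (M(f, O) = (59 + f)*O = O*(59 + f))
G(a, t) = -52*a (G(a, t) = -53*a + a = -52*a)
G(57, 13*(-3)) + M(-69, 48) = -52*57 + 48*(59 - 69) = -2964 + 48*(-10) = -2964 - 480 = -3444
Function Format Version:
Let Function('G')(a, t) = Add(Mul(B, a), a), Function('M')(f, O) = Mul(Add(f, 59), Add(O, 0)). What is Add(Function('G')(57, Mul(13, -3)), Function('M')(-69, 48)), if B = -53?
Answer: -3444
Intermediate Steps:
Function('M')(f, O) = Mul(O, Add(59, f)) (Function('M')(f, O) = Mul(Add(59, f), O) = Mul(O, Add(59, f)))
Function('G')(a, t) = Mul(-52, a) (Function('G')(a, t) = Add(Mul(-53, a), a) = Mul(-52, a))
Add(Function('G')(57, Mul(13, -3)), Function('M')(-69, 48)) = Add(Mul(-52, 57), Mul(48, Add(59, -69))) = Add(-2964, Mul(48, -10)) = Add(-2964, -480) = -3444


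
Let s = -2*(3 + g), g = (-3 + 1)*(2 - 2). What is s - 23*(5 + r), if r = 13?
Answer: -420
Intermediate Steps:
g = 0 (g = -2*0 = 0)
s = -6 (s = -2*(3 + 0) = -2*3 = -6)
s - 23*(5 + r) = -6 - 23*(5 + 13) = -6 - 23*18 = -6 - 414 = -420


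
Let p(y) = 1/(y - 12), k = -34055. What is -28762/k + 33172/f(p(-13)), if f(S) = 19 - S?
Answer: 1009125079/578935 ≈ 1743.1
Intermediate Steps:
p(y) = 1/(-12 + y)
-28762/k + 33172/f(p(-13)) = -28762/(-34055) + 33172/(19 - 1/(-12 - 13)) = -28762*(-1/34055) + 33172/(19 - 1/(-25)) = 28762/34055 + 33172/(19 - 1*(-1/25)) = 28762/34055 + 33172/(19 + 1/25) = 28762/34055 + 33172/(476/25) = 28762/34055 + 33172*(25/476) = 28762/34055 + 207325/119 = 1009125079/578935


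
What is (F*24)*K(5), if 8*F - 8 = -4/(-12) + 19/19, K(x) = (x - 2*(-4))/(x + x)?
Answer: 182/5 ≈ 36.400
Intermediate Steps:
K(x) = (8 + x)/(2*x) (K(x) = (x + 8)/((2*x)) = (8 + x)*(1/(2*x)) = (8 + x)/(2*x))
F = 7/6 (F = 1 + (-4/(-12) + 19/19)/8 = 1 + (-4*(-1/12) + 19*(1/19))/8 = 1 + (⅓ + 1)/8 = 1 + (⅛)*(4/3) = 1 + ⅙ = 7/6 ≈ 1.1667)
(F*24)*K(5) = ((7/6)*24)*((½)*(8 + 5)/5) = 28*((½)*(⅕)*13) = 28*(13/10) = 182/5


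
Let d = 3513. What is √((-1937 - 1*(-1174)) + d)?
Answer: 5*√110 ≈ 52.440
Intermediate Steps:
√((-1937 - 1*(-1174)) + d) = √((-1937 - 1*(-1174)) + 3513) = √((-1937 + 1174) + 3513) = √(-763 + 3513) = √2750 = 5*√110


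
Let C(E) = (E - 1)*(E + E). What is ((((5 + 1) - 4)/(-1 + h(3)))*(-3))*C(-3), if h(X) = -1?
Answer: 72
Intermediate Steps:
C(E) = 2*E*(-1 + E) (C(E) = (-1 + E)*(2*E) = 2*E*(-1 + E))
((((5 + 1) - 4)/(-1 + h(3)))*(-3))*C(-3) = ((((5 + 1) - 4)/(-1 - 1))*(-3))*(2*(-3)*(-1 - 3)) = (((6 - 4)/(-2))*(-3))*(2*(-3)*(-4)) = ((2*(-½))*(-3))*24 = -1*(-3)*24 = 3*24 = 72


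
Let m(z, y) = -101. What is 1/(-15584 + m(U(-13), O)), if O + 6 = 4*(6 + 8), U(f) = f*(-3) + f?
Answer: -1/15685 ≈ -6.3755e-5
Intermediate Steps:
U(f) = -2*f (U(f) = -3*f + f = -2*f)
O = 50 (O = -6 + 4*(6 + 8) = -6 + 4*14 = -6 + 56 = 50)
1/(-15584 + m(U(-13), O)) = 1/(-15584 - 101) = 1/(-15685) = -1/15685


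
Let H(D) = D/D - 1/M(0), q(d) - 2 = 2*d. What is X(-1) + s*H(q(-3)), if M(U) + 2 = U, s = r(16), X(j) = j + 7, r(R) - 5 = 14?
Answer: 69/2 ≈ 34.500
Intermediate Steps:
q(d) = 2 + 2*d
r(R) = 19 (r(R) = 5 + 14 = 19)
X(j) = 7 + j
s = 19
M(U) = -2 + U
H(D) = 3/2 (H(D) = D/D - 1/(-2 + 0) = 1 - 1/(-2) = 1 - 1*(-½) = 1 + ½ = 3/2)
X(-1) + s*H(q(-3)) = (7 - 1) + 19*(3/2) = 6 + 57/2 = 69/2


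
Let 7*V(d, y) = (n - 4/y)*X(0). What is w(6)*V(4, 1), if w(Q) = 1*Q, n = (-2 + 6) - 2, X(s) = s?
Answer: 0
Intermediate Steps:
n = 2 (n = 4 - 2 = 2)
w(Q) = Q
V(d, y) = 0 (V(d, y) = ((2 - 4/y)*0)/7 = (⅐)*0 = 0)
w(6)*V(4, 1) = 6*0 = 0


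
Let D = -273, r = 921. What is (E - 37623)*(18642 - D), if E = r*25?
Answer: -276121170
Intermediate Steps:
E = 23025 (E = 921*25 = 23025)
(E - 37623)*(18642 - D) = (23025 - 37623)*(18642 - 1*(-273)) = -14598*(18642 + 273) = -14598*18915 = -276121170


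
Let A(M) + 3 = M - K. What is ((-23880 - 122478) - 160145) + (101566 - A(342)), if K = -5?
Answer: -205281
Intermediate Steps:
A(M) = 2 + M (A(M) = -3 + (M - 1*(-5)) = -3 + (M + 5) = -3 + (5 + M) = 2 + M)
((-23880 - 122478) - 160145) + (101566 - A(342)) = ((-23880 - 122478) - 160145) + (101566 - (2 + 342)) = (-146358 - 160145) + (101566 - 1*344) = -306503 + (101566 - 344) = -306503 + 101222 = -205281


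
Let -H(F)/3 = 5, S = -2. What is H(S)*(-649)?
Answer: 9735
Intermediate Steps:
H(F) = -15 (H(F) = -3*5 = -15)
H(S)*(-649) = -15*(-649) = 9735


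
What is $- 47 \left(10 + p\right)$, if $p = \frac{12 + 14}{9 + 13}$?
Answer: $- \frac{5781}{11} \approx -525.54$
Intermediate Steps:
$p = \frac{13}{11}$ ($p = \frac{26}{22} = 26 \cdot \frac{1}{22} = \frac{13}{11} \approx 1.1818$)
$- 47 \left(10 + p\right) = - 47 \left(10 + \frac{13}{11}\right) = \left(-47\right) \frac{123}{11} = - \frac{5781}{11}$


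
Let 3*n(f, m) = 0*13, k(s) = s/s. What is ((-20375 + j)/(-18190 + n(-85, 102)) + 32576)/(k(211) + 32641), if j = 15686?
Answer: 592562129/593757980 ≈ 0.99799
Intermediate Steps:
k(s) = 1
n(f, m) = 0 (n(f, m) = (0*13)/3 = (⅓)*0 = 0)
((-20375 + j)/(-18190 + n(-85, 102)) + 32576)/(k(211) + 32641) = ((-20375 + 15686)/(-18190 + 0) + 32576)/(1 + 32641) = (-4689/(-18190) + 32576)/32642 = (-4689*(-1/18190) + 32576)*(1/32642) = (4689/18190 + 32576)*(1/32642) = (592562129/18190)*(1/32642) = 592562129/593757980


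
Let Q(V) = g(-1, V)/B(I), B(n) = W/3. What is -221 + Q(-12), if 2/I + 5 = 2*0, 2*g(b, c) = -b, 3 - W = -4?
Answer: -3091/14 ≈ -220.79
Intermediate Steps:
W = 7 (W = 3 - 1*(-4) = 3 + 4 = 7)
g(b, c) = -b/2 (g(b, c) = (-b)/2 = -b/2)
I = -⅖ (I = 2/(-5 + 2*0) = 2/(-5 + 0) = 2/(-5) = 2*(-⅕) = -⅖ ≈ -0.40000)
B(n) = 7/3
Q(V) = 3/14 (Q(V) = (-½*(-1))/(7/3) = (½)*(3/7) = 3/14)
-221 + Q(-12) = -221 + 3/14 = -3091/14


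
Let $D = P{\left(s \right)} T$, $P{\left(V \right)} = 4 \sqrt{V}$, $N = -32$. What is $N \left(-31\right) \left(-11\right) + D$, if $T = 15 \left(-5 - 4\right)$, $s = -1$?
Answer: $-10912 - 540 i \approx -10912.0 - 540.0 i$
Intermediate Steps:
$T = -135$ ($T = 15 \left(-9\right) = -135$)
$D = - 540 i$ ($D = 4 \sqrt{-1} \left(-135\right) = 4 i \left(-135\right) = - 540 i \approx - 540.0 i$)
$N \left(-31\right) \left(-11\right) + D = \left(-32\right) \left(-31\right) \left(-11\right) - 540 i = 992 \left(-11\right) - 540 i = -10912 - 540 i$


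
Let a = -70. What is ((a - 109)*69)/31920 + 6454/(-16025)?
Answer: -26929097/34101200 ≈ -0.78968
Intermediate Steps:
((a - 109)*69)/31920 + 6454/(-16025) = ((-70 - 109)*69)/31920 + 6454/(-16025) = -179*69*(1/31920) + 6454*(-1/16025) = -12351*1/31920 - 6454/16025 = -4117/10640 - 6454/16025 = -26929097/34101200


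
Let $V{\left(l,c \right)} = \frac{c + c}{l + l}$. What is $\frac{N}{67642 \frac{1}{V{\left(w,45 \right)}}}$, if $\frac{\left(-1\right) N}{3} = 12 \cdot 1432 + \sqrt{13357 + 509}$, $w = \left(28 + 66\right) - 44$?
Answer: $- \frac{115992}{169105} - \frac{27 \sqrt{13866}}{676420} \approx -0.69062$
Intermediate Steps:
$w = 50$ ($w = 94 - 44 = 50$)
$V{\left(l,c \right)} = \frac{c}{l}$ ($V{\left(l,c \right)} = \frac{2 c}{2 l} = 2 c \frac{1}{2 l} = \frac{c}{l}$)
$N = -51552 - 3 \sqrt{13866}$ ($N = - 3 \left(12 \cdot 1432 + \sqrt{13357 + 509}\right) = - 3 \left(17184 + \sqrt{13866}\right) = -51552 - 3 \sqrt{13866} \approx -51905.0$)
$\frac{N}{67642 \frac{1}{V{\left(w,45 \right)}}} = \frac{-51552 - 3 \sqrt{13866}}{67642 \frac{1}{45 \cdot \frac{1}{50}}} = \frac{-51552 - 3 \sqrt{13866}}{67642 \frac{1}{\frac{9}{10}}} = \frac{-51552 - 3 \sqrt{13866}}{67642 \cdot \frac{10}{9}} = \frac{-51552 - 3 \sqrt{13866}}{\frac{676420}{9}} = \left(-51552 - 3 \sqrt{13866}\right) \frac{9}{676420} = - \frac{115992}{169105} - \frac{27 \sqrt{13866}}{676420}$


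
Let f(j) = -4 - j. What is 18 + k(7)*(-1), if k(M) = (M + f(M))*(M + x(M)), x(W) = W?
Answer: 74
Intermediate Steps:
k(M) = -8*M (k(M) = (M + (-4 - M))*(M + M) = -8*M)
18 + k(7)*(-1) = 18 - 8*7*(-1) = 18 - 56*(-1) = 18 + 56 = 74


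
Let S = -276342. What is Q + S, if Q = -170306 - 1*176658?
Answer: -623306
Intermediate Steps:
Q = -346964 (Q = -170306 - 176658 = -346964)
Q + S = -346964 - 276342 = -623306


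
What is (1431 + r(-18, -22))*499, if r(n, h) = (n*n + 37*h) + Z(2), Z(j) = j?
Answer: 470557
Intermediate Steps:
r(n, h) = 2 + n² + 37*h (r(n, h) = (n*n + 37*h) + 2 = (n² + 37*h) + 2 = 2 + n² + 37*h)
(1431 + r(-18, -22))*499 = (1431 + (2 + (-18)² + 37*(-22)))*499 = (1431 + (2 + 324 - 814))*499 = (1431 - 488)*499 = 943*499 = 470557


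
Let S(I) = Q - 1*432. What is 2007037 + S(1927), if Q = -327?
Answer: 2006278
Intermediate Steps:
S(I) = -759 (S(I) = -327 - 1*432 = -327 - 432 = -759)
2007037 + S(1927) = 2007037 - 759 = 2006278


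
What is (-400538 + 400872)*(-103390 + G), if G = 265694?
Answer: 54209536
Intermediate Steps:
(-400538 + 400872)*(-103390 + G) = (-400538 + 400872)*(-103390 + 265694) = 334*162304 = 54209536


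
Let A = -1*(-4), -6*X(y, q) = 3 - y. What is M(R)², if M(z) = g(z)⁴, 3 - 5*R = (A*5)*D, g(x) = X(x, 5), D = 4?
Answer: 20047612231936/2562890625 ≈ 7822.3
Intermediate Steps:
X(y, q) = -½ + y/6 (X(y, q) = -(3 - y)/6 = -½ + y/6)
g(x) = -½ + x/6
A = 4
R = -77/5 (R = ⅗ - 4*5*4/5 = ⅗ - 4*4 = ⅗ - ⅕*80 = ⅗ - 16 = -77/5 ≈ -15.400)
M(z) = (-½ + z/6)⁴
M(R)² = ((-3 - 77/5)⁴/1296)² = ((-92/5)⁴/1296)² = ((1/1296)*(71639296/625))² = (4477456/50625)² = 20047612231936/2562890625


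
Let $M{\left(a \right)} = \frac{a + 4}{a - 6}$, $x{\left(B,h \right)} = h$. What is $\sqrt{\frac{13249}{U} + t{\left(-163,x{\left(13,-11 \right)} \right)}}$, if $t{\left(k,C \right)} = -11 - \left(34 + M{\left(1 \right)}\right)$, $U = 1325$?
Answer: $\frac{i \sqrt{2387703}}{265} \approx 5.831 i$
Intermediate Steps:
$M{\left(a \right)} = \frac{4 + a}{-6 + a}$
$t{\left(k,C \right)} = -44$ ($t{\left(k,C \right)} = -11 - \left(34 + \frac{4 + 1}{-6 + 1}\right) = -11 - \left(34 + \frac{1}{-5} \cdot 5\right) = -11 - \left(34 - 1\right) = -11 - 33 = -44$)
$\sqrt{\frac{13249}{U} + t{\left(-163,x{\left(13,-11 \right)} \right)}} = \sqrt{\frac{13249}{1325} - 44} = \sqrt{- \frac{45051}{1325}} = \frac{i \sqrt{2387703}}{265}$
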